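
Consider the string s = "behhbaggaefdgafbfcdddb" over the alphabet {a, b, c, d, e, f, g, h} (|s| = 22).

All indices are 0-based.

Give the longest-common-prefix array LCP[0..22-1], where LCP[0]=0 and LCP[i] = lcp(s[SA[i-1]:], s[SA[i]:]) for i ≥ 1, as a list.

[0, 1, 1, 0, 1, 1, 1, 0, 0, 1, 2, 1, 0, 1, 0, 1, 1, 0, 2, 1, 0, 1]

rank→(start, suffix):
  0 → (8, 'aefdgafbfcdddb')
  1 → (13, 'afbfcdddb')
  2 → (5, 'aggaefdgafbfcdddb')
  3 → (21, 'b')
  4 → (4, 'baggaefdgafbfcdddb')
  5 → (0, 'behhbaggaefdgafbfcdddb')
  6 → (15, 'bfcdddb')
  7 → (17, 'cdddb')
  8 → (20, 'db')
  9 → (19, 'ddb')
  10 → (18, 'dddb')
  11 → (11, 'dgafbfcdddb')
  12 → (9, 'efdgafbfcdddb')
  13 → (1, 'ehhbaggaefdgafbfcdddb')
  14 → (14, 'fbfcdddb')
  15 → (16, 'fcdddb')
  16 → (10, 'fdgafbfcdddb')
  17 → (7, 'gaefdgafbfcdddb')
  18 → (12, 'gafbfcdddb')
  19 → (6, 'ggaefdgafbfcdddb')
  20 → (3, 'hbaggaefdgafbfcdddb')
  21 → (2, 'hhbaggaefdgafbfcdddb')

SA = [8, 13, 5, 21, 4, 0, 15, 17, 20, 19, 18, 11, 9, 1, 14, 16, 10, 7, 12, 6, 3, 2]
[i] adj suffixes → lcp
  [1] 8/13 → 1 ('a')
  [2] 13/5 → 1 ('a')
  [3] 5/21 → 0 ('')
  [4] 21/4 → 1 ('b')
  [5] 4/0 → 1 ('b')
  [6] 0/15 → 1 ('b')
  [7] 15/17 → 0 ('')
  [8] 17/20 → 0 ('')
  [9] 20/19 → 1 ('d')
  [10] 19/18 → 2 ('dd')
  [11] 18/11 → 1 ('d')
  [12] 11/9 → 0 ('')
  [13] 9/1 → 1 ('e')
  [14] 1/14 → 0 ('')
  [15] 14/16 → 1 ('f')
  [16] 16/10 → 1 ('f')
  [17] 10/7 → 0 ('')
  [18] 7/12 → 2 ('ga')
  [19] 12/6 → 1 ('g')
  [20] 6/3 → 0 ('')
  [21] 3/2 → 1 ('h')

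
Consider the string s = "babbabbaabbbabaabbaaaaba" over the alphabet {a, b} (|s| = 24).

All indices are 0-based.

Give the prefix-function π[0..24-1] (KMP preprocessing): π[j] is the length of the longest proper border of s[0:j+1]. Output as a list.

[0, 0, 1, 1, 2, 3, 4, 5, 0, 1, 1, 1, 2, 3, 2, 0, 1, 1, 2, 0, 0, 0, 1, 2]

π[0] = 0
j=1 s[j]='a': π[1]=0 (border '')
j=2 s[j]='b': π[2]=1 (border 'b')
j=3 s[j]='b': k: 1→0; π[3]=1 (border 'b')
j=4 s[j]='a': π[4]=2 (border 'ba')
j=5 s[j]='b': π[5]=3 (border 'bab')
j=6 s[j]='b': π[6]=4 (border 'babb')
j=7 s[j]='a': π[7]=5 (border 'babba')
j=8 s[j]='a': k: 5→2→0; π[8]=0 (border '')
j=9 s[j]='b': π[9]=1 (border 'b')
j=10 s[j]='b': k: 1→0; π[10]=1 (border 'b')
j=11 s[j]='b': k: 1→0; π[11]=1 (border 'b')
j=12 s[j]='a': π[12]=2 (border 'ba')
j=13 s[j]='b': π[13]=3 (border 'bab')
j=14 s[j]='a': k: 3→1; π[14]=2 (border 'ba')
j=15 s[j]='a': k: 2→0; π[15]=0 (border '')
j=16 s[j]='b': π[16]=1 (border 'b')
j=17 s[j]='b': k: 1→0; π[17]=1 (border 'b')
j=18 s[j]='a': π[18]=2 (border 'ba')
j=19 s[j]='a': k: 2→0; π[19]=0 (border '')
j=20 s[j]='a': π[20]=0 (border '')
j=21 s[j]='a': π[21]=0 (border '')
j=22 s[j]='b': π[22]=1 (border 'b')
j=23 s[j]='a': π[23]=2 (border 'ba')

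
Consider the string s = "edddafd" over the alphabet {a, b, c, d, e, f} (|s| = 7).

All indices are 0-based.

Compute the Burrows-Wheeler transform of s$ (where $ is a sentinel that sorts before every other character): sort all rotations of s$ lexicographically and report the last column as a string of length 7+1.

rank  rotation  last
    0  $edddafd  d
    1  afd$eddd  d
    2  d$edddaf  f
    3  dafd$edd  d
    4  ddafd$ed  d
    5  dddafd$e  e
    6  edddafd$  $
    7  fd$eddda  a

ddfdde$a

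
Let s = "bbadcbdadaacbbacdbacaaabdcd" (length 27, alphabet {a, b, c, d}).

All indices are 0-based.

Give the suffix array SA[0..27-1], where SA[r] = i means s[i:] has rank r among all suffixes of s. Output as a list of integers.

[20, 21, 9, 22, 18, 10, 14, 7, 2, 17, 13, 1, 12, 0, 5, 23, 19, 11, 4, 25, 15, 26, 8, 6, 16, 3, 24]

rank→(start, suffix):
  0 → (20, 'aaabdcd')
  1 → (21, 'aabdcd')
  2 → (9, 'aacbbacdbacaaabdcd')
  3 → (22, 'abdcd')
  4 → (18, 'acaaabdcd')
  5 → (10, 'acbbacdbacaaabdcd')
  6 → (14, 'acdbacaaabdcd')
  7 → (7, 'adaacbbacdbacaaabdcd')
  8 → (2, 'adcbdadaacbbacdbacaaabdcd')
  9 → (17, 'bacaaabdcd')
  10 → (13, 'bacdbacaaabdcd')
  11 → (1, 'badcbdadaacbbacdbacaaabdcd')
  12 → (12, 'bbacdbacaaabdcd')
  13 → (0, 'bbadcbdadaacbbacdbacaaabdcd')
  14 → (5, 'bdadaacbbacdbacaaabdcd')
  15 → (23, 'bdcd')
  16 → (19, 'caaabdcd')
  17 → (11, 'cbbacdbacaaabdcd')
  18 → (4, 'cbdadaacbbacdbacaaabdcd')
  19 → (25, 'cd')
  20 → (15, 'cdbacaaabdcd')
  21 → (26, 'd')
  22 → (8, 'daacbbacdbacaaabdcd')
  23 → (6, 'dadaacbbacdbacaaabdcd')
  24 → (16, 'dbacaaabdcd')
  25 → (3, 'dcbdadaacbbacdbacaaabdcd')
  26 → (24, 'dcd')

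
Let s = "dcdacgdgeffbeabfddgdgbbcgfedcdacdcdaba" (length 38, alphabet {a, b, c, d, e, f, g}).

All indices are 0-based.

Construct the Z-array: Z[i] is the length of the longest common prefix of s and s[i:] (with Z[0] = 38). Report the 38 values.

Z[0]=38
i=1: i≥r, start 0; Z[1]=0
i=2: i≥r, start 0; Z[2]=1 extend→box=[2,3)
i=3: i≥r, start 0; Z[3]=0
i=4: i≥r, start 0; Z[4]=0
i=5: i≥r, start 0; Z[5]=0
i=6: i≥r, start 0; Z[6]=1 extend→box=[6,7)
i=7: i≥r, start 0; Z[7]=0
i=8: i≥r, start 0; Z[8]=0
i=9: i≥r, start 0; Z[9]=0
i=10: i≥r, start 0; Z[10]=0
i=11: i≥r, start 0; Z[11]=0
i=12: i≥r, start 0; Z[12]=0
i=13: i≥r, start 0; Z[13]=0
i=14: i≥r, start 0; Z[14]=0
i=15: i≥r, start 0; Z[15]=0
i=16: i≥r, start 0; Z[16]=1 extend→box=[16,17)
i=17: i≥r, start 0; Z[17]=1 extend→box=[17,18)
i=18: i≥r, start 0; Z[18]=0
i=19: i≥r, start 0; Z[19]=1 extend→box=[19,20)
i=20: i≥r, start 0; Z[20]=0
i=21: i≥r, start 0; Z[21]=0
i=22: i≥r, start 0; Z[22]=0
i=23: i≥r, start 0; Z[23]=0
i=24: i≥r, start 0; Z[24]=0
i=25: i≥r, start 0; Z[25]=0
i=26: i≥r, start 0; Z[26]=0
i=27: i≥r, start 0; Z[27]=5 extend→box=[27,32)
i=28: min(r-i=4, Z[1]=0)=0; Z[28]=0
i=29: min(r-i=3, Z[2]=1)=1; Z[29]=1
i=30: min(r-i=2, Z[3]=0)=0; Z[30]=0
i=31: min(r-i=1, Z[4]=0)=0; Z[31]=0
i=32: i≥r, start 0; Z[32]=4 extend→box=[32,36)
i=33: min(r-i=3, Z[1]=0)=0; Z[33]=0
i=34: min(r-i=2, Z[2]=1)=1; Z[34]=1
i=35: min(r-i=1, Z[3]=0)=0; Z[35]=0
i=36: i≥r, start 0; Z[36]=0
i=37: i≥r, start 0; Z[37]=0

[38, 0, 1, 0, 0, 0, 1, 0, 0, 0, 0, 0, 0, 0, 0, 0, 1, 1, 0, 1, 0, 0, 0, 0, 0, 0, 0, 5, 0, 1, 0, 0, 4, 0, 1, 0, 0, 0]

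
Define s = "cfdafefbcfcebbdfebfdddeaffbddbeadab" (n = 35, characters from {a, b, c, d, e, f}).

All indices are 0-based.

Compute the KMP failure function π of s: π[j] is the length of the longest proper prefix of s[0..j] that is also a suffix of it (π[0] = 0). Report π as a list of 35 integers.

[0, 0, 0, 0, 0, 0, 0, 0, 1, 2, 1, 0, 0, 0, 0, 0, 0, 0, 0, 0, 0, 0, 0, 0, 0, 0, 0, 0, 0, 0, 0, 0, 0, 0, 0]

π[0] = 0
j=1 s[j]='f': π[1]=0 (border '')
j=2 s[j]='d': π[2]=0 (border '')
j=3 s[j]='a': π[3]=0 (border '')
j=4 s[j]='f': π[4]=0 (border '')
j=5 s[j]='e': π[5]=0 (border '')
j=6 s[j]='f': π[6]=0 (border '')
j=7 s[j]='b': π[7]=0 (border '')
j=8 s[j]='c': π[8]=1 (border 'c')
j=9 s[j]='f': π[9]=2 (border 'cf')
j=10 s[j]='c': k: 2→0; π[10]=1 (border 'c')
j=11 s[j]='e': k: 1→0; π[11]=0 (border '')
j=12 s[j]='b': π[12]=0 (border '')
j=13 s[j]='b': π[13]=0 (border '')
j=14 s[j]='d': π[14]=0 (border '')
j=15 s[j]='f': π[15]=0 (border '')
j=16 s[j]='e': π[16]=0 (border '')
j=17 s[j]='b': π[17]=0 (border '')
j=18 s[j]='f': π[18]=0 (border '')
j=19 s[j]='d': π[19]=0 (border '')
j=20 s[j]='d': π[20]=0 (border '')
j=21 s[j]='d': π[21]=0 (border '')
j=22 s[j]='e': π[22]=0 (border '')
j=23 s[j]='a': π[23]=0 (border '')
j=24 s[j]='f': π[24]=0 (border '')
j=25 s[j]='f': π[25]=0 (border '')
j=26 s[j]='b': π[26]=0 (border '')
j=27 s[j]='d': π[27]=0 (border '')
j=28 s[j]='d': π[28]=0 (border '')
j=29 s[j]='b': π[29]=0 (border '')
j=30 s[j]='e': π[30]=0 (border '')
j=31 s[j]='a': π[31]=0 (border '')
j=32 s[j]='d': π[32]=0 (border '')
j=33 s[j]='a': π[33]=0 (border '')
j=34 s[j]='b': π[34]=0 (border '')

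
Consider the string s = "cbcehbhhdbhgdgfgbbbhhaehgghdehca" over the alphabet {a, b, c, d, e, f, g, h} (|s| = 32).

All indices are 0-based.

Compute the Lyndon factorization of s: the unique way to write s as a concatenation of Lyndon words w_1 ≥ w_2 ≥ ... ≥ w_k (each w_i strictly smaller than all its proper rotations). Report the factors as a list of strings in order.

emit factor 1: 'c' (i=0, period=1)
emit factor 2: 'bcehbhhdbhgdgfg' (i=1, period=15)
emit factor 3: 'bbbhh' (i=16, period=5)
emit factor 4: 'aehgghdehc' (i=21, period=10)
emit factor 5: 'a' (i=31, period=1)

["c", "bcehbhhdbhgdgfg", "bbbhh", "aehgghdehc", "a"]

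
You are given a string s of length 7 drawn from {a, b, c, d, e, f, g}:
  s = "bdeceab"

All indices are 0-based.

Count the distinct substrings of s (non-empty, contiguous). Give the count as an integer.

sorted suffixes:
  #0 SA[0]=5  'ab'
  #1 SA[1]=6  'b'
  #2 SA[2]=0  'bdeceab'
  #3 SA[3]=3  'ceab'
  #4 SA[4]=1  'deceab'
  #5 SA[5]=4  'eab'
  #6 SA[6]=2  'eceab'

SA = [5, 6, 0, 3, 1, 4, 2]
i: (SA[i-1],SA[i]) lcp shared
  1: (5,6) 0 ''
  2: (6,0) 1 'b'
  3: (0,3) 0 ''
  4: (3,1) 0 ''
  5: (1,4) 0 ''
  6: (4,2) 1 'e'

n(n+1)/2 = 7·8/2 = 28
Σ LCP = 0 + 0 + 1 + 0 + 0 + 0 + 1 = 2
distinct = 28 − 2 = 26

26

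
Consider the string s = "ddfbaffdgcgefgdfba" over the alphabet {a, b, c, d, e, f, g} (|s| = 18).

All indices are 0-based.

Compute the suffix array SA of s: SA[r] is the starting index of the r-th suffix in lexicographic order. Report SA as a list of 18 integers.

[17, 4, 16, 3, 9, 0, 14, 1, 7, 11, 15, 2, 6, 5, 12, 8, 13, 10]

sorted suffixes:
  #0 SA[0]=17  'a'
  #1 SA[1]=4  'affdgcgefgdfba'
  #2 SA[2]=16  'ba'
  #3 SA[3]=3  'baffdgcgefgdfba'
  #4 SA[4]=9  'cgefgdfba'
  #5 SA[5]=0  'ddfbaffdgcgefgdfba'
  #6 SA[6]=14  'dfba'
  #7 SA[7]=1  'dfbaffdgcgefgdfba'
  #8 SA[8]=7  'dgcgefgdfba'
  #9 SA[9]=11  'efgdfba'
  #10 SA[10]=15  'fba'
  #11 SA[11]=2  'fbaffdgcgefgdfba'
  #12 SA[12]=6  'fdgcgefgdfba'
  #13 SA[13]=5  'ffdgcgefgdfba'
  #14 SA[14]=12  'fgdfba'
  #15 SA[15]=8  'gcgefgdfba'
  #16 SA[16]=13  'gdfba'
  #17 SA[17]=10  'gefgdfba'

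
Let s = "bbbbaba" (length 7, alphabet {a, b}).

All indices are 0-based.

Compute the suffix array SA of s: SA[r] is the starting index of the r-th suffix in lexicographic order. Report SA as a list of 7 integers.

rank→(start, suffix):
  0 → (6, 'a')
  1 → (4, 'aba')
  2 → (5, 'ba')
  3 → (3, 'baba')
  4 → (2, 'bbaba')
  5 → (1, 'bbbaba')
  6 → (0, 'bbbbaba')

[6, 4, 5, 3, 2, 1, 0]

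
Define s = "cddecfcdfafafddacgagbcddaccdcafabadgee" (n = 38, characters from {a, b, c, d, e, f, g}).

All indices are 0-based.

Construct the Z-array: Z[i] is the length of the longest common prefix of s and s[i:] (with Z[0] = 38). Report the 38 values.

[38, 0, 0, 0, 1, 0, 2, 0, 0, 0, 0, 0, 0, 0, 0, 0, 1, 0, 0, 0, 0, 3, 0, 0, 0, 1, 2, 0, 1, 0, 0, 0, 0, 0, 0, 0, 0, 0]

Z[0]=38
i=1: i≥r, start 0; Z[1]=0
i=2: i≥r, start 0; Z[2]=0
i=3: i≥r, start 0; Z[3]=0
i=4: i≥r, start 0; Z[4]=1 scan→box=[4,5)
i=5: i≥r, start 0; Z[5]=0
i=6: i≥r, start 0; Z[6]=2 scan→box=[6,8)
i=7: min(r-i=1, Z[1]=0)=0; Z[7]=0
i=8: i≥r, start 0; Z[8]=0
i=9: i≥r, start 0; Z[9]=0
i=10: i≥r, start 0; Z[10]=0
i=11: i≥r, start 0; Z[11]=0
i=12: i≥r, start 0; Z[12]=0
i=13: i≥r, start 0; Z[13]=0
i=14: i≥r, start 0; Z[14]=0
i=15: i≥r, start 0; Z[15]=0
i=16: i≥r, start 0; Z[16]=1 scan→box=[16,17)
i=17: i≥r, start 0; Z[17]=0
i=18: i≥r, start 0; Z[18]=0
i=19: i≥r, start 0; Z[19]=0
i=20: i≥r, start 0; Z[20]=0
i=21: i≥r, start 0; Z[21]=3 scan→box=[21,24)
i=22: min(r-i=2, Z[1]=0)=0; Z[22]=0
i=23: min(r-i=1, Z[2]=0)=0; Z[23]=0
i=24: i≥r, start 0; Z[24]=0
i=25: i≥r, start 0; Z[25]=1 scan→box=[25,26)
i=26: i≥r, start 0; Z[26]=2 scan→box=[26,28)
i=27: min(r-i=1, Z[1]=0)=0; Z[27]=0
i=28: i≥r, start 0; Z[28]=1 scan→box=[28,29)
i=29: i≥r, start 0; Z[29]=0
i=30: i≥r, start 0; Z[30]=0
i=31: i≥r, start 0; Z[31]=0
i=32: i≥r, start 0; Z[32]=0
i=33: i≥r, start 0; Z[33]=0
i=34: i≥r, start 0; Z[34]=0
i=35: i≥r, start 0; Z[35]=0
i=36: i≥r, start 0; Z[36]=0
i=37: i≥r, start 0; Z[37]=0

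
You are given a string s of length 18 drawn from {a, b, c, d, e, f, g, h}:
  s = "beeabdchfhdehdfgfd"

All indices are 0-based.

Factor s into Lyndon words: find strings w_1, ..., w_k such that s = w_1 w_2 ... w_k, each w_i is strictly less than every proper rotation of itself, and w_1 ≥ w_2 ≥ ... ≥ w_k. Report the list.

emit factor 1: 'bee' (i=0, period=3)
emit factor 2: 'abdchfhdehdfgfd' (i=3, period=15)

["bee", "abdchfhdehdfgfd"]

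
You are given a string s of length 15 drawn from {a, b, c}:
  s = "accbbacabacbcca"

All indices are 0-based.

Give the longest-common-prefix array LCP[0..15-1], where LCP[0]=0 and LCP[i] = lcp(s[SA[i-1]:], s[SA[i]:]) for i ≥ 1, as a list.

[0, 1, 1, 2, 2, 0, 3, 1, 1, 0, 2, 1, 2, 1, 2]

sorted suffixes:
  #0 SA[0]=14  'a'
  #1 SA[1]=7  'abacbcca'
  #2 SA[2]=5  'acabacbcca'
  #3 SA[3]=9  'acbcca'
  #4 SA[4]=0  'accbbacabacbcca'
  #5 SA[5]=4  'bacabacbcca'
  #6 SA[6]=8  'bacbcca'
  #7 SA[7]=3  'bbacabacbcca'
  #8 SA[8]=11  'bcca'
  #9 SA[9]=13  'ca'
  #10 SA[10]=6  'cabacbcca'
  #11 SA[11]=2  'cbbacabacbcca'
  #12 SA[12]=10  'cbcca'
  #13 SA[13]=12  'cca'
  #14 SA[14]=1  'ccbbacabacbcca'

SA = [14, 7, 5, 9, 0, 4, 8, 3, 11, 13, 6, 2, 10, 12, 1]
[i] adj suffixes → lcp
  [1] 14/7 → 1 ('a')
  [2] 7/5 → 1 ('a')
  [3] 5/9 → 2 ('ac')
  [4] 9/0 → 2 ('ac')
  [5] 0/4 → 0 ('')
  [6] 4/8 → 3 ('bac')
  [7] 8/3 → 1 ('b')
  [8] 3/11 → 1 ('b')
  [9] 11/13 → 0 ('')
  [10] 13/6 → 2 ('ca')
  [11] 6/2 → 1 ('c')
  [12] 2/10 → 2 ('cb')
  [13] 10/12 → 1 ('c')
  [14] 12/1 → 2 ('cc')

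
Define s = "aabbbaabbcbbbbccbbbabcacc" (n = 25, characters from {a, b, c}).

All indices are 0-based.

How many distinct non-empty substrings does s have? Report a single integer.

277

rank→(start, suffix):
  0 → (0, 'aabbbaabbcbbbbccbbbabcacc')
  1 → (5, 'aabbcbbbbccbbbabcacc')
  2 → (1, 'abbbaabbcbbbbccbbbabcacc')
  3 → (6, 'abbcbbbbccbbbabcacc')
  4 → (19, 'abcacc')
  5 → (22, 'acc')
  6 → (4, 'baabbcbbbbccbbbabcacc')
  7 → (18, 'babcacc')
  8 → (3, 'bbaabbcbbbbccbbbabcacc')
  9 → (17, 'bbabcacc')
  10 → (2, 'bbbaabbcbbbbccbbbabcacc')
  11 → (16, 'bbbabcacc')
  12 → (10, 'bbbbccbbbabcacc')
  13 → (11, 'bbbccbbbabcacc')
  14 → (7, 'bbcbbbbccbbbabcacc')
  15 → (12, 'bbccbbbabcacc')
  16 → (20, 'bcacc')
  17 → (8, 'bcbbbbccbbbabcacc')
  18 → (13, 'bccbbbabcacc')
  19 → (24, 'c')
  20 → (21, 'cacc')
  21 → (15, 'cbbbabcacc')
  22 → (9, 'cbbbbccbbbabcacc')
  23 → (23, 'cc')
  24 → (14, 'ccbbbabcacc')

SA = [0, 5, 1, 6, 19, 22, 4, 18, 3, 17, 2, 16, 10, 11, 7, 12, 20, 8, 13, 24, 21, 15, 9, 23, 14]
[i] adj suffixes → lcp
  [1] 0/5 → 4 ('aabb')
  [2] 5/1 → 1 ('a')
  [3] 1/6 → 3 ('abb')
  [4] 6/19 → 2 ('ab')
  [5] 19/22 → 1 ('a')
  [6] 22/4 → 0 ('')
  [7] 4/18 → 2 ('ba')
  [8] 18/3 → 1 ('b')
  [9] 3/17 → 3 ('bba')
  [10] 17/2 → 2 ('bb')
  [11] 2/16 → 4 ('bbba')
  [12] 16/10 → 3 ('bbb')
  [13] 10/11 → 3 ('bbb')
  [14] 11/7 → 2 ('bb')
  [15] 7/12 → 3 ('bbc')
  [16] 12/20 → 1 ('b')
  [17] 20/8 → 2 ('bc')
  [18] 8/13 → 2 ('bc')
  [19] 13/24 → 0 ('')
  [20] 24/21 → 1 ('c')
  [21] 21/15 → 1 ('c')
  [22] 15/9 → 4 ('cbbb')
  [23] 9/23 → 1 ('c')
  [24] 23/14 → 2 ('cc')

n(n+1)/2 = 25·26/2 = 325
Σ LCP = 0 + 4 + 1 + 3 + 2 + 1 + 0 + 2 + 1 + 3 + 2 + 4 + 3 + 3 + 2 + 3 + 1 + 2 + 2 + 0 + 1 + 1 + 4 + 1 + 2 = 48
distinct = 325 − 48 = 277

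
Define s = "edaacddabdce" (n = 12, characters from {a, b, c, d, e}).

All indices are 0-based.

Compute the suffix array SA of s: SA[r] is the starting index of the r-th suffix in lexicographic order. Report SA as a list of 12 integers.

rank→(start, suffix):
  0 → (2, 'aacddabdce')
  1 → (7, 'abdce')
  2 → (3, 'acddabdce')
  3 → (8, 'bdce')
  4 → (4, 'cddabdce')
  5 → (10, 'ce')
  6 → (1, 'daacddabdce')
  7 → (6, 'dabdce')
  8 → (9, 'dce')
  9 → (5, 'ddabdce')
  10 → (11, 'e')
  11 → (0, 'edaacddabdce')

[2, 7, 3, 8, 4, 10, 1, 6, 9, 5, 11, 0]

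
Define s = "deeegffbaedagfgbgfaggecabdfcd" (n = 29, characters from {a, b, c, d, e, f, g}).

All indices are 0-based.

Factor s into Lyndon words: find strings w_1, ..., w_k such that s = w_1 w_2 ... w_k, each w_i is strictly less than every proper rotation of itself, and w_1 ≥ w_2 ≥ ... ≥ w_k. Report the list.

emit factor 1: 'deeegff' (i=0, period=7)
emit factor 2: 'b' (i=7, period=1)
emit factor 3: 'aedagfgbgfaggec' (i=8, period=15)
emit factor 4: 'abdfcd' (i=23, period=6)

["deeegff", "b", "aedagfgbgfaggec", "abdfcd"]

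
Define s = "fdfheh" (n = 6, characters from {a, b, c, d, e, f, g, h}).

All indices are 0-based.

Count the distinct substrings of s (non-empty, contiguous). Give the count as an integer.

rank | idx | suffix
   0 |   1 | dfheh
   1 |   4 | eh
   2 |   0 | fdfheh
   3 |   2 | fheh
   4 |   5 | h
   5 |   3 | heh

SA = [1, 4, 0, 2, 5, 3]
i: (SA[i-1],SA[i]) lcp shared
  1: (1,4) 0 ''
  2: (4,0) 0 ''
  3: (0,2) 1 'f'
  4: (2,5) 0 ''
  5: (5,3) 1 'h'

n(n+1)/2 = 6·7/2 = 21
Σ LCP = 0 + 0 + 0 + 1 + 0 + 1 = 2
distinct = 21 − 2 = 19

19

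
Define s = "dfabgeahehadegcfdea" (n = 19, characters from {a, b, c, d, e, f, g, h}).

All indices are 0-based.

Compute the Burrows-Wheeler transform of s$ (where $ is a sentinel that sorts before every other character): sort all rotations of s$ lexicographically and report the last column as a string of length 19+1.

aefheagfa$dgdhdcebea

rank  rotation              last
    0  $dfabgeahehadegcfdea  a
    1  a$dfabgeahehadegcfde  e
    2  abgeahehadegcfdea$df  f
    3  adegcfdea$dfabgeaheh  h
    4  ahehadegcfdea$dfabge  e
    5  bgeahehadegcfdea$dfa  a
    6  cfdea$dfabgeahehadeg  g
    7  dea$dfabgeahehadegcf  f
    8  degcfdea$dfabgeaheha  a
    9  dfabgeahehadegcfdea$  $
   10  ea$dfabgeahehadegcfd  d
   11  eahehadegcfdea$dfabg  g
   12  egcfdea$dfabgeahehad  d
   13  ehadegcfdea$dfabgeah  h
   14  fabgeahehadegcfdea$d  d
   15  fdea$dfabgeahehadegc  c
   16  gcfdea$dfabgeahehade  e
   17  geahehadegcfdea$dfab  b
   18  hadegcfdea$dfabgeahe  e
   19  hehadegcfdea$dfabgea  a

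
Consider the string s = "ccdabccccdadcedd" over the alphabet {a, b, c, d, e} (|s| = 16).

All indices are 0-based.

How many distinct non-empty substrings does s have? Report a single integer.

116

sorted suffixes:
  #0 SA[0]=3  'abccccdadcedd'
  #1 SA[1]=10  'adcedd'
  #2 SA[2]=4  'bccccdadcedd'
  #3 SA[3]=5  'ccccdadcedd'
  #4 SA[4]=6  'cccdadcedd'
  #5 SA[5]=0  'ccdabccccdadcedd'
  #6 SA[6]=7  'ccdadcedd'
  #7 SA[7]=1  'cdabccccdadcedd'
  #8 SA[8]=8  'cdadcedd'
  #9 SA[9]=12  'cedd'
  #10 SA[10]=15  'd'
  #11 SA[11]=2  'dabccccdadcedd'
  #12 SA[12]=9  'dadcedd'
  #13 SA[13]=11  'dcedd'
  #14 SA[14]=14  'dd'
  #15 SA[15]=13  'edd'

SA = [3, 10, 4, 5, 6, 0, 7, 1, 8, 12, 15, 2, 9, 11, 14, 13]
rank  pair      lcp
   1  s[3:],s[10:]  1  'a'
   2  s[10:],s[4:]  0  ''
   3  s[4:],s[5:]  0  ''
   4  s[5:],s[6:]  3  'ccc'
   5  s[6:],s[0:]  2  'cc'
   6  s[0:],s[7:]  4  'ccda'
   7  s[7:],s[1:]  1  'c'
   8  s[1:],s[8:]  3  'cda'
   9  s[8:],s[12:]  1  'c'
  10  s[12:],s[15:]  0  ''
  11  s[15:],s[2:]  1  'd'
  12  s[2:],s[9:]  2  'da'
  13  s[9:],s[11:]  1  'd'
  14  s[11:],s[14:]  1  'd'
  15  s[14:],s[13:]  0  ''

n(n+1)/2 = 16·17/2 = 136
Σ LCP = 0 + 1 + 0 + 0 + 3 + 2 + 4 + 1 + 3 + 1 + 0 + 1 + 2 + 1 + 1 + 0 = 20
distinct = 136 − 20 = 116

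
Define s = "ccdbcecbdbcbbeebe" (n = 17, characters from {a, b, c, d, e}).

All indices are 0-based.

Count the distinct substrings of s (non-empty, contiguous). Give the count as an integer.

135

sorted suffixes:
  #0 SA[0]=11  'bbeebe'
  #1 SA[1]=9  'bcbbeebe'
  #2 SA[2]=3  'bcecbdbcbbeebe'
  #3 SA[3]=7  'bdbcbbeebe'
  #4 SA[4]=15  'be'
  #5 SA[5]=12  'beebe'
  #6 SA[6]=10  'cbbeebe'
  #7 SA[7]=6  'cbdbcbbeebe'
  #8 SA[8]=0  'ccdbcecbdbcbbeebe'
  #9 SA[9]=1  'cdbcecbdbcbbeebe'
  #10 SA[10]=4  'cecbdbcbbeebe'
  #11 SA[11]=8  'dbcbbeebe'
  #12 SA[12]=2  'dbcecbdbcbbeebe'
  #13 SA[13]=16  'e'
  #14 SA[14]=14  'ebe'
  #15 SA[15]=5  'ecbdbcbbeebe'
  #16 SA[16]=13  'eebe'

SA = [11, 9, 3, 7, 15, 12, 10, 6, 0, 1, 4, 8, 2, 16, 14, 5, 13]
[i] adj suffixes → lcp
  [1] 11/9 → 1 ('b')
  [2] 9/3 → 2 ('bc')
  [3] 3/7 → 1 ('b')
  [4] 7/15 → 1 ('b')
  [5] 15/12 → 2 ('be')
  [6] 12/10 → 0 ('')
  [7] 10/6 → 2 ('cb')
  [8] 6/0 → 1 ('c')
  [9] 0/1 → 1 ('c')
  [10] 1/4 → 1 ('c')
  [11] 4/8 → 0 ('')
  [12] 8/2 → 3 ('dbc')
  [13] 2/16 → 0 ('')
  [14] 16/14 → 1 ('e')
  [15] 14/5 → 1 ('e')
  [16] 5/13 → 1 ('e')

n(n+1)/2 = 17·18/2 = 153
Σ LCP = 0 + 1 + 2 + 1 + 1 + 2 + 0 + 2 + 1 + 1 + 1 + 0 + 3 + 0 + 1 + 1 + 1 = 18
distinct = 153 − 18 = 135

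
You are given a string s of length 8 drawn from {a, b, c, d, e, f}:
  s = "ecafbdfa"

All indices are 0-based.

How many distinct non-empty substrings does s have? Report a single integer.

sorted suffixes:
  #0 SA[0]=7  'a'
  #1 SA[1]=2  'afbdfa'
  #2 SA[2]=4  'bdfa'
  #3 SA[3]=1  'cafbdfa'
  #4 SA[4]=5  'dfa'
  #5 SA[5]=0  'ecafbdfa'
  #6 SA[6]=6  'fa'
  #7 SA[7]=3  'fbdfa'

SA = [7, 2, 4, 1, 5, 0, 6, 3]
i: (SA[i-1],SA[i]) lcp shared
  1: (7,2) 1 'a'
  2: (2,4) 0 ''
  3: (4,1) 0 ''
  4: (1,5) 0 ''
  5: (5,0) 0 ''
  6: (0,6) 0 ''
  7: (6,3) 1 'f'

n(n+1)/2 = 8·9/2 = 36
Σ LCP = 0 + 1 + 0 + 0 + 0 + 0 + 0 + 1 = 2
distinct = 36 − 2 = 34

34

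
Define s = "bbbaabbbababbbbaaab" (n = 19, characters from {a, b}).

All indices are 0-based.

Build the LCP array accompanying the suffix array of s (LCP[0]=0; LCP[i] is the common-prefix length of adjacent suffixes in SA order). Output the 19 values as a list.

sorted suffixes:
  #0 SA[0]=15  'aaab'
  #1 SA[1]=16  'aab'
  #2 SA[2]=3  'aabbbababbbbaaab'
  #3 SA[3]=17  'ab'
  #4 SA[4]=8  'ababbbbaaab'
  #5 SA[5]=4  'abbbababbbbaaab'
  #6 SA[6]=10  'abbbbaaab'
  #7 SA[7]=18  'b'
  #8 SA[8]=14  'baaab'
  #9 SA[9]=2  'baabbbababbbbaaab'
  #10 SA[10]=7  'bababbbbaaab'
  #11 SA[11]=9  'babbbbaaab'
  #12 SA[12]=13  'bbaaab'
  #13 SA[13]=1  'bbaabbbababbbbaaab'
  #14 SA[14]=6  'bbababbbbaaab'
  #15 SA[15]=12  'bbbaaab'
  #16 SA[16]=0  'bbbaabbbababbbbaaab'
  #17 SA[17]=5  'bbbababbbbaaab'
  #18 SA[18]=11  'bbbbaaab'

SA = [15, 16, 3, 17, 8, 4, 10, 18, 14, 2, 7, 9, 13, 1, 6, 12, 0, 5, 11]
[i] adj suffixes → lcp
  [1] 15/16 → 2 ('aa')
  [2] 16/3 → 3 ('aab')
  [3] 3/17 → 1 ('a')
  [4] 17/8 → 2 ('ab')
  [5] 8/4 → 2 ('ab')
  [6] 4/10 → 4 ('abbb')
  [7] 10/18 → 0 ('')
  [8] 18/14 → 1 ('b')
  [9] 14/2 → 3 ('baa')
  [10] 2/7 → 2 ('ba')
  [11] 7/9 → 3 ('bab')
  [12] 9/13 → 1 ('b')
  [13] 13/1 → 4 ('bbaa')
  [14] 1/6 → 3 ('bba')
  [15] 6/12 → 2 ('bb')
  [16] 12/0 → 5 ('bbbaa')
  [17] 0/5 → 4 ('bbba')
  [18] 5/11 → 3 ('bbb')

[0, 2, 3, 1, 2, 2, 4, 0, 1, 3, 2, 3, 1, 4, 3, 2, 5, 4, 3]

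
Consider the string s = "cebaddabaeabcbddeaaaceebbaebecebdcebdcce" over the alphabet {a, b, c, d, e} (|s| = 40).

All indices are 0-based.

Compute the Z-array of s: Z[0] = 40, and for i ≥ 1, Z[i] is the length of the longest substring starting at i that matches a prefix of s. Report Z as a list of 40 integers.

Z[0]=40
i=1: outside box; Z[1]=0
i=2: outside box; Z[2]=0
i=3: outside box; Z[3]=0
i=4: outside box; Z[4]=0
i=5: outside box; Z[5]=0
i=6: outside box; Z[6]=0
i=7: outside box; Z[7]=0
i=8: outside box; Z[8]=0
i=9: outside box; Z[9]=0
i=10: outside box; Z[10]=0
i=11: outside box; Z[11]=0
i=12: outside box; Z[12]=1 extend→box=[12,13)
i=13: outside box; Z[13]=0
i=14: outside box; Z[14]=0
i=15: outside box; Z[15]=0
i=16: outside box; Z[16]=0
i=17: outside box; Z[17]=0
i=18: outside box; Z[18]=0
i=19: outside box; Z[19]=0
i=20: outside box; Z[20]=2 extend→box=[20,22)
i=21: min(r-i=1, Z[1]=0)=0; Z[21]=0
i=22: outside box; Z[22]=0
i=23: outside box; Z[23]=0
i=24: outside box; Z[24]=0
i=25: outside box; Z[25]=0
i=26: outside box; Z[26]=0
i=27: outside box; Z[27]=0
i=28: outside box; Z[28]=0
i=29: outside box; Z[29]=3 extend→box=[29,32)
i=30: min(r-i=2, Z[1]=0)=0; Z[30]=0
i=31: min(r-i=1, Z[2]=0)=0; Z[31]=0
i=32: outside box; Z[32]=0
i=33: outside box; Z[33]=3 extend→box=[33,36)
i=34: min(r-i=2, Z[1]=0)=0; Z[34]=0
i=35: min(r-i=1, Z[2]=0)=0; Z[35]=0
i=36: outside box; Z[36]=0
i=37: outside box; Z[37]=1 extend→box=[37,38)
i=38: outside box; Z[38]=2 extend→box=[38,40)
i=39: min(r-i=1, Z[1]=0)=0; Z[39]=0

[40, 0, 0, 0, 0, 0, 0, 0, 0, 0, 0, 0, 1, 0, 0, 0, 0, 0, 0, 0, 2, 0, 0, 0, 0, 0, 0, 0, 0, 3, 0, 0, 0, 3, 0, 0, 0, 1, 2, 0]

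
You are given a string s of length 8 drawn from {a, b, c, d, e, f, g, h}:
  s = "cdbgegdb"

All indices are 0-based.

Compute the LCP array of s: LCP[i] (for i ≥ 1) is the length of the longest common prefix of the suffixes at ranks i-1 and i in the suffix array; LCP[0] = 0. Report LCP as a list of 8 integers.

sorted suffixes:
  #0 SA[0]=7  'b'
  #1 SA[1]=2  'bgegdb'
  #2 SA[2]=0  'cdbgegdb'
  #3 SA[3]=6  'db'
  #4 SA[4]=1  'dbgegdb'
  #5 SA[5]=4  'egdb'
  #6 SA[6]=5  'gdb'
  #7 SA[7]=3  'gegdb'

SA = [7, 2, 0, 6, 1, 4, 5, 3]
[i] adj suffixes → lcp
  [1] 7/2 → 1 ('b')
  [2] 2/0 → 0 ('')
  [3] 0/6 → 0 ('')
  [4] 6/1 → 2 ('db')
  [5] 1/4 → 0 ('')
  [6] 4/5 → 0 ('')
  [7] 5/3 → 1 ('g')

[0, 1, 0, 0, 2, 0, 0, 1]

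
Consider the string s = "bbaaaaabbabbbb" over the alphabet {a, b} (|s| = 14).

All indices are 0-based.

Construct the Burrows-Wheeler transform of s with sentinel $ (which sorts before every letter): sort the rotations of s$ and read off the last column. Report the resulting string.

rank  rotation         last
    0  $bbaaaaabbabbbb  b
    1  aaaaabbabbbb$bb  b
    2  aaaabbabbbb$bba  a
    3  aaabbabbbb$bbaa  a
    4  aabbabbbb$bbaaa  a
    5  abbabbbb$bbaaaa  a
    6  abbbb$bbaaaaabb  b
    7  b$bbaaaaabbabbb  b
    8  baaaaabbabbbb$b  b
    9  babbbb$bbaaaaab  b
   10  bb$bbaaaaabbabb  b
   11  bbaaaaabbabbbb$  $
   12  bbabbbb$bbaaaaa  a
   13  bbb$bbaaaaabbab  b
   14  bbbb$bbaaaaabba  a

bbaaaabbbbb$aba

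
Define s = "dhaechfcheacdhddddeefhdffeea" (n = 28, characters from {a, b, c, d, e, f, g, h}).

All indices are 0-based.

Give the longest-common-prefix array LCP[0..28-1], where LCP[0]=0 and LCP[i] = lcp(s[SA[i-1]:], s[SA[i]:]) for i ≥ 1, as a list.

rank→(start, suffix):
  0 → (27, 'a')
  1 → (10, 'acdhddddeefhdffeea')
  2 → (2, 'aechfcheacdhddddeefhdffeea')
  3 → (11, 'cdhddddeefhdffeea')
  4 → (7, 'cheacdhddddeefhdffeea')
  5 → (4, 'chfcheacdhddddeefhdffeea')
  6 → (14, 'ddddeefhdffeea')
  7 → (15, 'dddeefhdffeea')
  8 → (16, 'ddeefhdffeea')
  9 → (17, 'deefhdffeea')
  10 → (22, 'dffeea')
  11 → (0, 'dhaechfcheacdhddddeefhdffeea')
  12 → (12, 'dhddddeefhdffeea')
  13 → (26, 'ea')
  14 → (9, 'eacdhddddeefhdffeea')
  15 → (3, 'echfcheacdhddddeefhdffeea')
  16 → (25, 'eea')
  17 → (18, 'eefhdffeea')
  18 → (19, 'efhdffeea')
  19 → (6, 'fcheacdhddddeefhdffeea')
  20 → (24, 'feea')
  21 → (23, 'ffeea')
  22 → (20, 'fhdffeea')
  23 → (1, 'haechfcheacdhddddeefhdffeea')
  24 → (13, 'hddddeefhdffeea')
  25 → (21, 'hdffeea')
  26 → (8, 'heacdhddddeefhdffeea')
  27 → (5, 'hfcheacdhddddeefhdffeea')

SA = [27, 10, 2, 11, 7, 4, 14, 15, 16, 17, 22, 0, 12, 26, 9, 3, 25, 18, 19, 6, 24, 23, 20, 1, 13, 21, 8, 5]
i: (SA[i-1],SA[i]) lcp shared
  1: (27,10) 1 'a'
  2: (10,2) 1 'a'
  3: (2,11) 0 ''
  4: (11,7) 1 'c'
  5: (7,4) 2 'ch'
  6: (4,14) 0 ''
  7: (14,15) 3 'ddd'
  8: (15,16) 2 'dd'
  9: (16,17) 1 'd'
  10: (17,22) 1 'd'
  11: (22,0) 1 'd'
  12: (0,12) 2 'dh'
  13: (12,26) 0 ''
  14: (26,9) 2 'ea'
  15: (9,3) 1 'e'
  16: (3,25) 1 'e'
  17: (25,18) 2 'ee'
  18: (18,19) 1 'e'
  19: (19,6) 0 ''
  20: (6,24) 1 'f'
  21: (24,23) 1 'f'
  22: (23,20) 1 'f'
  23: (20,1) 0 ''
  24: (1,13) 1 'h'
  25: (13,21) 2 'hd'
  26: (21,8) 1 'h'
  27: (8,5) 1 'h'

[0, 1, 1, 0, 1, 2, 0, 3, 2, 1, 1, 1, 2, 0, 2, 1, 1, 2, 1, 0, 1, 1, 1, 0, 1, 2, 1, 1]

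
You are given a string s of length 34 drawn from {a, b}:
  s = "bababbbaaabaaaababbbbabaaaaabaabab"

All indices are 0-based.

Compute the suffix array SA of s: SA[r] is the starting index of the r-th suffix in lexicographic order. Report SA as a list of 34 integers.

[23, 24, 11, 7, 25, 12, 8, 26, 29, 13, 32, 21, 9, 27, 30, 1, 14, 3, 16, 33, 22, 10, 6, 28, 31, 20, 0, 2, 15, 5, 19, 4, 18, 17]

rank | idx | suffix
   0 |  23 | aaaaabaabab
   1 |  24 | aaaabaabab
   2 |  11 | aaaababbbbabaaaaabaabab
   3 |   7 | aaabaaaababbbbabaaaaabaabab
   4 |  25 | aaabaabab
   5 |  12 | aaababbbbabaaaaabaabab
   6 |   8 | aabaaaababbbbabaaaaabaabab
   7 |  26 | aabaabab
   8 |  29 | aabab
   9 |  13 | aababbbbabaaaaabaabab
  10 |  32 | ab
  11 |  21 | abaaaaabaabab
  12 |   9 | abaaaababbbbabaaaaabaabab
  13 |  27 | abaabab
  14 |  30 | abab
  15 |   1 | ababbbaaabaaaababbbbabaaaaabaabab
  16 |  14 | ababbbbabaaaaabaabab
  17 |   3 | abbbaaabaaaababbbbabaaaaabaabab
  18 |  16 | abbbbabaaaaabaabab
  19 |  33 | b
  20 |  22 | baaaaabaabab
  21 |  10 | baaaababbbbabaaaaabaabab
  22 |   6 | baaabaaaababbbbabaaaaabaabab
  23 |  28 | baabab
  24 |  31 | bab
  25 |  20 | babaaaaabaabab
  26 |   0 | bababbbaaabaaaababbbbabaaaaabaabab
  27 |   2 | babbbaaabaaaababbbbabaaaaabaabab
  28 |  15 | babbbbabaaaaabaabab
  29 |   5 | bbaaabaaaababbbbabaaaaabaabab
  30 |  19 | bbabaaaaabaabab
  31 |   4 | bbbaaabaaaababbbbabaaaaabaabab
  32 |  18 | bbbabaaaaabaabab
  33 |  17 | bbbbabaaaaabaabab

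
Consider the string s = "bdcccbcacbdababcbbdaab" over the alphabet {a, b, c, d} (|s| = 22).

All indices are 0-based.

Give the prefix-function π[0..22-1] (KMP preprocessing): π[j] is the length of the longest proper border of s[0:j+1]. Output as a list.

[0, 0, 0, 0, 0, 1, 0, 0, 0, 1, 2, 0, 1, 0, 1, 0, 1, 1, 2, 0, 0, 1]

π[0] = 0
j=1 s[j]='d': π[1]=0 (border '')
j=2 s[j]='c': π[2]=0 (border '')
j=3 s[j]='c': π[3]=0 (border '')
j=4 s[j]='c': π[4]=0 (border '')
j=5 s[j]='b': π[5]=1 (border 'b')
j=6 s[j]='c': k: 1→0; π[6]=0 (border '')
j=7 s[j]='a': π[7]=0 (border '')
j=8 s[j]='c': π[8]=0 (border '')
j=9 s[j]='b': π[9]=1 (border 'b')
j=10 s[j]='d': π[10]=2 (border 'bd')
j=11 s[j]='a': k: 2→0; π[11]=0 (border '')
j=12 s[j]='b': π[12]=1 (border 'b')
j=13 s[j]='a': k: 1→0; π[13]=0 (border '')
j=14 s[j]='b': π[14]=1 (border 'b')
j=15 s[j]='c': k: 1→0; π[15]=0 (border '')
j=16 s[j]='b': π[16]=1 (border 'b')
j=17 s[j]='b': k: 1→0; π[17]=1 (border 'b')
j=18 s[j]='d': π[18]=2 (border 'bd')
j=19 s[j]='a': k: 2→0; π[19]=0 (border '')
j=20 s[j]='a': π[20]=0 (border '')
j=21 s[j]='b': π[21]=1 (border 'b')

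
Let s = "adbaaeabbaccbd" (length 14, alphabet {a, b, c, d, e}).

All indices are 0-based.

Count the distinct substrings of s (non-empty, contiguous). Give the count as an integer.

95

rank | idx | suffix
   0 |   3 | aaeabbaccbd
   1 |   6 | abbaccbd
   2 |   9 | accbd
   3 |   0 | adbaaeabbaccbd
   4 |   4 | aeabbaccbd
   5 |   2 | baaeabbaccbd
   6 |   8 | baccbd
   7 |   7 | bbaccbd
   8 |  12 | bd
   9 |  11 | cbd
  10 |  10 | ccbd
  11 |  13 | d
  12 |   1 | dbaaeabbaccbd
  13 |   5 | eabbaccbd

SA = [3, 6, 9, 0, 4, 2, 8, 7, 12, 11, 10, 13, 1, 5]
rank  pair      lcp
   1  s[3:],s[6:]  1  'a'
   2  s[6:],s[9:]  1  'a'
   3  s[9:],s[0:]  1  'a'
   4  s[0:],s[4:]  1  'a'
   5  s[4:],s[2:]  0  ''
   6  s[2:],s[8:]  2  'ba'
   7  s[8:],s[7:]  1  'b'
   8  s[7:],s[12:]  1  'b'
   9  s[12:],s[11:]  0  ''
  10  s[11:],s[10:]  1  'c'
  11  s[10:],s[13:]  0  ''
  12  s[13:],s[1:]  1  'd'
  13  s[1:],s[5:]  0  ''

n(n+1)/2 = 14·15/2 = 105
Σ LCP = 0 + 1 + 1 + 1 + 1 + 0 + 2 + 1 + 1 + 0 + 1 + 0 + 1 + 0 = 10
distinct = 105 − 10 = 95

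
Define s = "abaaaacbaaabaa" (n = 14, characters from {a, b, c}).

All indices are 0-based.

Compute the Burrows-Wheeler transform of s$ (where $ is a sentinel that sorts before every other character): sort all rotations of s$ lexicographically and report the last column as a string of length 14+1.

rank  rotation         last
    0  $abaaaacbaaabaa  a
    1  a$abaaaacbaaaba  a
    2  aa$abaaaacbaaab  b
    3  aaaacbaaabaa$ab  b
    4  aaabaa$abaaaacb  b
    5  aaacbaaabaa$aba  a
    6  aabaa$abaaaacba  a
    7  aacbaaabaa$abaa  a
    8  abaa$abaaaacbaa  a
    9  abaaaacbaaabaa$  $
   10  acbaaabaa$abaaa  a
   11  baa$abaaaacbaaa  a
   12  baaaacbaaabaa$a  a
   13  baaabaa$abaaaac  c
   14  cbaaabaa$abaaaa  a

aabbbaaaa$aaaca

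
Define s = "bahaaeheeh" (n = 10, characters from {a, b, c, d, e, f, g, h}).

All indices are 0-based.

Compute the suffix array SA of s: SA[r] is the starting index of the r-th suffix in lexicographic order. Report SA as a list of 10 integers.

sorted suffixes:
  #0 SA[0]=3  'aaeheeh'
  #1 SA[1]=4  'aeheeh'
  #2 SA[2]=1  'ahaaeheeh'
  #3 SA[3]=0  'bahaaeheeh'
  #4 SA[4]=7  'eeh'
  #5 SA[5]=8  'eh'
  #6 SA[6]=5  'eheeh'
  #7 SA[7]=9  'h'
  #8 SA[8]=2  'haaeheeh'
  #9 SA[9]=6  'heeh'

[3, 4, 1, 0, 7, 8, 5, 9, 2, 6]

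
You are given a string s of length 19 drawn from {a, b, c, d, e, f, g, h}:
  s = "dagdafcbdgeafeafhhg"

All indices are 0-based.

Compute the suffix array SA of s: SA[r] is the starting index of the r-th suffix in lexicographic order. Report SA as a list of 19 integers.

rank | idx | suffix
   0 |   4 | afcbdgeafeafhhg
   1 |  11 | afeafhhg
   2 |  14 | afhhg
   3 |   1 | agdafcbdgeafeafhhg
   4 |   7 | bdgeafeafhhg
   5 |   6 | cbdgeafeafhhg
   6 |   3 | dafcbdgeafeafhhg
   7 |   0 | dagdafcbdgeafeafhhg
   8 |   8 | dgeafeafhhg
   9 |  10 | eafeafhhg
  10 |  13 | eafhhg
  11 |   5 | fcbdgeafeafhhg
  12 |  12 | feafhhg
  13 |  15 | fhhg
  14 |  18 | g
  15 |   2 | gdafcbdgeafeafhhg
  16 |   9 | geafeafhhg
  17 |  17 | hg
  18 |  16 | hhg

[4, 11, 14, 1, 7, 6, 3, 0, 8, 10, 13, 5, 12, 15, 18, 2, 9, 17, 16]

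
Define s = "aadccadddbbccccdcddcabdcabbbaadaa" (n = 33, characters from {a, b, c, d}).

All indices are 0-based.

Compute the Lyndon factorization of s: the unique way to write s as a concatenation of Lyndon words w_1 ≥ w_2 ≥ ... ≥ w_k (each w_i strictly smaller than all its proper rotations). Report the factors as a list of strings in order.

emit factor 1: 'aadccadddbbccccdcddcabdcabbb' (i=0, period=28)
emit factor 2: 'aad' (i=28, period=3)
emit factor 3: 'a' (i=31, period=1)
emit factor 4: 'a' (i=32, period=1)

["aadccadddbbccccdcddcabdcabbb", "aad", "a", "a"]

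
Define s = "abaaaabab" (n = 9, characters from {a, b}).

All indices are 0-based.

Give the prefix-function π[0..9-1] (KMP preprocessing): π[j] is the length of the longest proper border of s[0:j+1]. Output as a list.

π[0] = 0
j=1 s[j]='b': π[1]=0 (border '')
j=2 s[j]='a': π[2]=1 (border 'a')
j=3 s[j]='a': k: 1→0; π[3]=1 (border 'a')
j=4 s[j]='a': k: 1→0; π[4]=1 (border 'a')
j=5 s[j]='a': k: 1→0; π[5]=1 (border 'a')
j=6 s[j]='b': π[6]=2 (border 'ab')
j=7 s[j]='a': π[7]=3 (border 'aba')
j=8 s[j]='b': k: 3→1; π[8]=2 (border 'ab')

[0, 0, 1, 1, 1, 1, 2, 3, 2]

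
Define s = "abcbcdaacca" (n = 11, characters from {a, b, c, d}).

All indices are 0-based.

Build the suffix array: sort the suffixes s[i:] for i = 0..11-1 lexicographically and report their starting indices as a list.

[10, 6, 0, 7, 1, 3, 9, 2, 8, 4, 5]

sorted suffixes:
  #0 SA[0]=10  'a'
  #1 SA[1]=6  'aacca'
  #2 SA[2]=0  'abcbcdaacca'
  #3 SA[3]=7  'acca'
  #4 SA[4]=1  'bcbcdaacca'
  #5 SA[5]=3  'bcdaacca'
  #6 SA[6]=9  'ca'
  #7 SA[7]=2  'cbcdaacca'
  #8 SA[8]=8  'cca'
  #9 SA[9]=4  'cdaacca'
  #10 SA[10]=5  'daacca'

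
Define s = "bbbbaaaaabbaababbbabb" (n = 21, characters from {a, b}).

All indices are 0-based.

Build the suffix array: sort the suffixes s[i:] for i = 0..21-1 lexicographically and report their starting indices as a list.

[4, 5, 6, 11, 7, 12, 18, 8, 14, 20, 3, 10, 17, 13, 19, 2, 9, 16, 1, 15, 0]

sorted suffixes:
  #0 SA[0]=4  'aaaaabbaababbbabb'
  #1 SA[1]=5  'aaaabbaababbbabb'
  #2 SA[2]=6  'aaabbaababbbabb'
  #3 SA[3]=11  'aababbbabb'
  #4 SA[4]=7  'aabbaababbbabb'
  #5 SA[5]=12  'ababbbabb'
  #6 SA[6]=18  'abb'
  #7 SA[7]=8  'abbaababbbabb'
  #8 SA[8]=14  'abbbabb'
  #9 SA[9]=20  'b'
  #10 SA[10]=3  'baaaaabbaababbbabb'
  #11 SA[11]=10  'baababbbabb'
  #12 SA[12]=17  'babb'
  #13 SA[13]=13  'babbbabb'
  #14 SA[14]=19  'bb'
  #15 SA[15]=2  'bbaaaaabbaababbbabb'
  #16 SA[16]=9  'bbaababbbabb'
  #17 SA[17]=16  'bbabb'
  #18 SA[18]=1  'bbbaaaaabbaababbbabb'
  #19 SA[19]=15  'bbbabb'
  #20 SA[20]=0  'bbbbaaaaabbaababbbabb'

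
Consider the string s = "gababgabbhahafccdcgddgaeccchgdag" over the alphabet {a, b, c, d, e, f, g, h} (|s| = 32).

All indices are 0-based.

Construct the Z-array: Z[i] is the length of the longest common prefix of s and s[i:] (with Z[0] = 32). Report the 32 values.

Z[0]=32
i=1: outside box; Z[1]=0
i=2: outside box; Z[2]=0
i=3: outside box; Z[3]=0
i=4: outside box; Z[4]=0
i=5: outside box; Z[5]=3 scan→box=[5,8)
i=6: min(r-i=2, Z[1]=0)=0; Z[6]=0
i=7: min(r-i=1, Z[2]=0)=0; Z[7]=0
i=8: outside box; Z[8]=0
i=9: outside box; Z[9]=0
i=10: outside box; Z[10]=0
i=11: outside box; Z[11]=0
i=12: outside box; Z[12]=0
i=13: outside box; Z[13]=0
i=14: outside box; Z[14]=0
i=15: outside box; Z[15]=0
i=16: outside box; Z[16]=0
i=17: outside box; Z[17]=0
i=18: outside box; Z[18]=1 scan→box=[18,19)
i=19: outside box; Z[19]=0
i=20: outside box; Z[20]=0
i=21: outside box; Z[21]=2 scan→box=[21,23)
i=22: min(r-i=1, Z[1]=0)=0; Z[22]=0
i=23: outside box; Z[23]=0
i=24: outside box; Z[24]=0
i=25: outside box; Z[25]=0
i=26: outside box; Z[26]=0
i=27: outside box; Z[27]=0
i=28: outside box; Z[28]=1 scan→box=[28,29)
i=29: outside box; Z[29]=0
i=30: outside box; Z[30]=0
i=31: outside box; Z[31]=1 scan→box=[31,32)

[32, 0, 0, 0, 0, 3, 0, 0, 0, 0, 0, 0, 0, 0, 0, 0, 0, 0, 1, 0, 0, 2, 0, 0, 0, 0, 0, 0, 1, 0, 0, 1]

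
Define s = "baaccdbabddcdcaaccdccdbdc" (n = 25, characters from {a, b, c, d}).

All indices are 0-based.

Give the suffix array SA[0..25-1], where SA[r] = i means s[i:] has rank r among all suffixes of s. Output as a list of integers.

[1, 14, 7, 2, 15, 0, 6, 22, 8, 24, 13, 3, 19, 16, 4, 20, 11, 17, 5, 21, 23, 12, 18, 10, 9]

rank→(start, suffix):
  0 → (1, 'aaccdbabddcdcaaccdccdbdc')
  1 → (14, 'aaccdccdbdc')
  2 → (7, 'abddcdcaaccdccdbdc')
  3 → (2, 'accdbabddcdcaaccdccdbdc')
  4 → (15, 'accdccdbdc')
  5 → (0, 'baaccdbabddcdcaaccdccdbdc')
  6 → (6, 'babddcdcaaccdccdbdc')
  7 → (22, 'bdc')
  8 → (8, 'bddcdcaaccdccdbdc')
  9 → (24, 'c')
  10 → (13, 'caaccdccdbdc')
  11 → (3, 'ccdbabddcdcaaccdccdbdc')
  12 → (19, 'ccdbdc')
  13 → (16, 'ccdccdbdc')
  14 → (4, 'cdbabddcdcaaccdccdbdc')
  15 → (20, 'cdbdc')
  16 → (11, 'cdcaaccdccdbdc')
  17 → (17, 'cdccdbdc')
  18 → (5, 'dbabddcdcaaccdccdbdc')
  19 → (21, 'dbdc')
  20 → (23, 'dc')
  21 → (12, 'dcaaccdccdbdc')
  22 → (18, 'dccdbdc')
  23 → (10, 'dcdcaaccdccdbdc')
  24 → (9, 'ddcdcaaccdccdbdc')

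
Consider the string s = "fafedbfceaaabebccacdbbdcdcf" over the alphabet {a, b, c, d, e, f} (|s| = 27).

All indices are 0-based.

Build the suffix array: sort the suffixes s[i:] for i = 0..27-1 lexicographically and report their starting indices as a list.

[9, 10, 11, 17, 1, 20, 14, 21, 12, 5, 16, 15, 18, 23, 7, 25, 19, 4, 22, 24, 8, 13, 3, 26, 0, 6, 2]

rank→(start, suffix):
  0 → (9, 'aaabebccacdbbdcdcf')
  1 → (10, 'aabebccacdbbdcdcf')
  2 → (11, 'abebccacdbbdcdcf')
  3 → (17, 'acdbbdcdcf')
  4 → (1, 'afedbfceaaabebccacdbbdcdcf')
  5 → (20, 'bbdcdcf')
  6 → (14, 'bccacdbbdcdcf')
  7 → (21, 'bdcdcf')
  8 → (12, 'bebccacdbbdcdcf')
  9 → (5, 'bfceaaabebccacdbbdcdcf')
  10 → (16, 'cacdbbdcdcf')
  11 → (15, 'ccacdbbdcdcf')
  12 → (18, 'cdbbdcdcf')
  13 → (23, 'cdcf')
  14 → (7, 'ceaaabebccacdbbdcdcf')
  15 → (25, 'cf')
  16 → (19, 'dbbdcdcf')
  17 → (4, 'dbfceaaabebccacdbbdcdcf')
  18 → (22, 'dcdcf')
  19 → (24, 'dcf')
  20 → (8, 'eaaabebccacdbbdcdcf')
  21 → (13, 'ebccacdbbdcdcf')
  22 → (3, 'edbfceaaabebccacdbbdcdcf')
  23 → (26, 'f')
  24 → (0, 'fafedbfceaaabebccacdbbdcdcf')
  25 → (6, 'fceaaabebccacdbbdcdcf')
  26 → (2, 'fedbfceaaabebccacdbbdcdcf')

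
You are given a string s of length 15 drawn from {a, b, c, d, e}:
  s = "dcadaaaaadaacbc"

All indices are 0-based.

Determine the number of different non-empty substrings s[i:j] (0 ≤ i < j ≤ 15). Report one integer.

97

sorted suffixes:
  #0 SA[0]=4  'aaaaadaacbc'
  #1 SA[1]=5  'aaaadaacbc'
  #2 SA[2]=6  'aaadaacbc'
  #3 SA[3]=10  'aacbc'
  #4 SA[4]=7  'aadaacbc'
  #5 SA[5]=11  'acbc'
  #6 SA[6]=2  'adaaaaadaacbc'
  #7 SA[7]=8  'adaacbc'
  #8 SA[8]=13  'bc'
  #9 SA[9]=14  'c'
  #10 SA[10]=1  'cadaaaaadaacbc'
  #11 SA[11]=12  'cbc'
  #12 SA[12]=3  'daaaaadaacbc'
  #13 SA[13]=9  'daacbc'
  #14 SA[14]=0  'dcadaaaaadaacbc'

SA = [4, 5, 6, 10, 7, 11, 2, 8, 13, 14, 1, 12, 3, 9, 0]
i: (SA[i-1],SA[i]) lcp shared
  1: (4,5) 4 'aaaa'
  2: (5,6) 3 'aaa'
  3: (6,10) 2 'aa'
  4: (10,7) 2 'aa'
  5: (7,11) 1 'a'
  6: (11,2) 1 'a'
  7: (2,8) 4 'adaa'
  8: (8,13) 0 ''
  9: (13,14) 0 ''
  10: (14,1) 1 'c'
  11: (1,12) 1 'c'
  12: (12,3) 0 ''
  13: (3,9) 3 'daa'
  14: (9,0) 1 'd'

n(n+1)/2 = 15·16/2 = 120
Σ LCP = 0 + 4 + 3 + 2 + 2 + 1 + 1 + 4 + 0 + 0 + 1 + 1 + 0 + 3 + 1 = 23
distinct = 120 − 23 = 97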